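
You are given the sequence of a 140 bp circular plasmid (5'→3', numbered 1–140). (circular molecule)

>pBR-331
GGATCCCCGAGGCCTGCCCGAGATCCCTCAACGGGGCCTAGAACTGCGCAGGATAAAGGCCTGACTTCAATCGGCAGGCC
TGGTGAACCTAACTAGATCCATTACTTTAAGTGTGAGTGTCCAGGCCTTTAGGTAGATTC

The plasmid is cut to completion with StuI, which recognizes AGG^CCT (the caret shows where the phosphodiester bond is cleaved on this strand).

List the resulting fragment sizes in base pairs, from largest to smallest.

StuI sites (AGGCCT) start at positions 10, 57, 76, 123.
StuI cuts after base 3 of each site, so after positions 12, 59, 78, 125.
Circular molecule, 4 cuts → 4 fragments:
  13–59 → 47 bp
  60–78 → 19 bp
  79–125 → 47 bp
  126–140 then 1–12 → 15 + 12 = 27 bp
Sorted largest to smallest: 47, 47, 27, 19 bp.

47, 47, 27, 19 bp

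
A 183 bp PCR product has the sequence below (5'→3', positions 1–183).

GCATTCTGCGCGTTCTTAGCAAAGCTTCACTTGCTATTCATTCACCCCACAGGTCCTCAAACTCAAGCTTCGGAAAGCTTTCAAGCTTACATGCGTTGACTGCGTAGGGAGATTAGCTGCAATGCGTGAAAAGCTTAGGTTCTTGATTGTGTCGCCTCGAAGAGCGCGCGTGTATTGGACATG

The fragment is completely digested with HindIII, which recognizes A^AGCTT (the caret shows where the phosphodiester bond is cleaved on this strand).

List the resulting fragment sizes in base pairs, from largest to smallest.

HindIII sites (AAGCTT) start at positions 22, 65, 75, 83, 131.
HindIII cuts after the first base of each site, so after positions 22, 65, 75, 83, 131.
Linear molecule, 5 cuts → 6 fragments:
  1–22 → 22 bp
  23–65 → 43 bp
  66–75 → 10 bp
  76–83 → 8 bp
  84–131 → 48 bp
  132–183 → 52 bp
Sorted largest to smallest: 52, 48, 43, 22, 10, 8 bp.

52, 48, 43, 22, 10, 8 bp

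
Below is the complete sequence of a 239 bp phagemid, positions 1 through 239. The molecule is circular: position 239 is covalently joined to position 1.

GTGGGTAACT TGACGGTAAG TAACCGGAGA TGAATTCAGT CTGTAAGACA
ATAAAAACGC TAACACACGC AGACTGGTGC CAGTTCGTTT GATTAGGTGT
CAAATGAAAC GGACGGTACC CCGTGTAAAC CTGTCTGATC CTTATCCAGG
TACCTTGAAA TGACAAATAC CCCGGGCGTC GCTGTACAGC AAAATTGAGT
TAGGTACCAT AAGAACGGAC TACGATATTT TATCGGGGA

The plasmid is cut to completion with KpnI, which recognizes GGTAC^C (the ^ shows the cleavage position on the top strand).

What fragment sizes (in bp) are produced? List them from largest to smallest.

151, 54, 34 bp

KpnI sites (GGTACC) start at positions 115, 149, 203.
KpnI cuts after base 5 of each site (before the last base), so after positions 119, 153, 207.
Circular molecule, 3 cuts → 3 fragments:
  120–153 → 34 bp
  154–207 → 54 bp
  208–239 then 1–119 → 32 + 119 = 151 bp
Sorted largest to smallest: 151, 54, 34 bp.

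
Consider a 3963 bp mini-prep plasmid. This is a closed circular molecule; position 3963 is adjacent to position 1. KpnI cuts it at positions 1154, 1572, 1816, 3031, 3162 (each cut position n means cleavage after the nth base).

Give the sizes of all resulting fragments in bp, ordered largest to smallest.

1955, 1215, 418, 244, 131 bp

Circular molecule, 5 cuts → 5 fragments:
  1572 − 1154 = 418 bp
  1816 − 1572 = 244 bp
  3031 − 1816 = 1215 bp
  3162 − 3031 = 131 bp
  wrap: 3963 − 3162 + 1154 = 1955 bp
Sorted largest to smallest: 1955, 1215, 418, 244, 131 bp.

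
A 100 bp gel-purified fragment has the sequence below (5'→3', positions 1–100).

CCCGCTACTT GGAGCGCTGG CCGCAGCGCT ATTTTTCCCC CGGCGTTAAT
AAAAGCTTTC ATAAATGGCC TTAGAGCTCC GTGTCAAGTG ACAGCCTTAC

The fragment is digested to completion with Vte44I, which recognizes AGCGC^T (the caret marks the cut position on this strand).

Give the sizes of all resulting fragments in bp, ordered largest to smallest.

Vte44I sites (AGCGCT) start at positions 13, 25.
Vte44I cuts after base 5 of each site (before the last base), so after positions 17, 29.
Linear molecule, 2 cuts → 3 fragments:
  1–17 → 17 bp
  18–29 → 12 bp
  30–100 → 71 bp
Sorted largest to smallest: 71, 17, 12 bp.

71, 17, 12 bp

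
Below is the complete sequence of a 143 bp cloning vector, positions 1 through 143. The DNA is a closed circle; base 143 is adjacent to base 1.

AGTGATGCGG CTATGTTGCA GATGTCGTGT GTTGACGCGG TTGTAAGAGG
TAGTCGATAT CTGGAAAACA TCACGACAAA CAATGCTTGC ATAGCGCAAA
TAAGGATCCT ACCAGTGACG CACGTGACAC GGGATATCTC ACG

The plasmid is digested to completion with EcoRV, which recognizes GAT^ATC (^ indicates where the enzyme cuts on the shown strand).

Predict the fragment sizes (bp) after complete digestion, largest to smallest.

77, 66 bp

EcoRV sites (GATATC) start at positions 56, 133.
EcoRV cuts after base 3 of each site, so after positions 58, 135.
Circular molecule, 2 cuts → 2 fragments:
  59–135 → 77 bp
  136–143 then 1–58 → 8 + 58 = 66 bp
Sorted largest to smallest: 77, 66 bp.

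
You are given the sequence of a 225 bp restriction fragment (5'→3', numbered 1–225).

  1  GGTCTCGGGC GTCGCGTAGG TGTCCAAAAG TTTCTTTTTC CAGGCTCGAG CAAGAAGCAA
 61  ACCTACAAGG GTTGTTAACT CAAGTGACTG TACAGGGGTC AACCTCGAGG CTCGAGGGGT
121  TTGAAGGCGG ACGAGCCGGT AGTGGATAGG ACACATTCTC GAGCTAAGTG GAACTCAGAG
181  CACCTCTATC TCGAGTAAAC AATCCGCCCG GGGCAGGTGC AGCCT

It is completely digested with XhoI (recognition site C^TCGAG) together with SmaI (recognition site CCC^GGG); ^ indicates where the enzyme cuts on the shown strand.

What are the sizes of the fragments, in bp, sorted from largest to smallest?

XhoI sites (CTCGAG) start at positions 45, 104, 111, 158, 190.
XhoI cuts after the first base of each site, so after positions 45, 104, 111, 158, 190.
The SmaI site (CCCGGG) starts at position 207.
SmaI cuts after base 3 of each site, so after position 209.
Combined cut positions: 45, 104, 111, 158, 190, 209.
Linear molecule, 6 cuts → 7 fragments:
  1–45 → 45 bp
  46–104 → 59 bp
  105–111 → 7 bp
  112–158 → 47 bp
  159–190 → 32 bp
  191–209 → 19 bp
  210–225 → 16 bp
Sorted largest to smallest: 59, 47, 45, 32, 19, 16, 7 bp.

59, 47, 45, 32, 19, 16, 7 bp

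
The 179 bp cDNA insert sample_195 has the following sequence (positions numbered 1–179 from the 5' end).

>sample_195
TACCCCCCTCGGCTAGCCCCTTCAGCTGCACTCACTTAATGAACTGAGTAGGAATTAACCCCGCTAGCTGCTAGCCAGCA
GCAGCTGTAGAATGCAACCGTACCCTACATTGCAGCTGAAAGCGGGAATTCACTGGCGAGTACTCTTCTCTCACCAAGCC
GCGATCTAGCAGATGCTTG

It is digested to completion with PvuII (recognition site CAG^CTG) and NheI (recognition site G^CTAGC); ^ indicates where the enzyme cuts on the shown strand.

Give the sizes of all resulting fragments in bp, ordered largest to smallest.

64, 38, 31, 14, 13, 12, 7 bp

PvuII sites (CAGCTG) start at positions 23, 82, 113.
PvuII cuts after base 3 of each site, so after positions 25, 84, 115.
NheI sites (GCTAGC) start at positions 12, 63, 70.
NheI cuts after the first base of each site, so after positions 12, 63, 70.
Combined cut positions: 12, 25, 63, 70, 84, 115.
Linear molecule, 6 cuts → 7 fragments:
  1–12 → 12 bp
  13–25 → 13 bp
  26–63 → 38 bp
  64–70 → 7 bp
  71–84 → 14 bp
  85–115 → 31 bp
  116–179 → 64 bp
Sorted largest to smallest: 64, 38, 31, 14, 13, 12, 7 bp.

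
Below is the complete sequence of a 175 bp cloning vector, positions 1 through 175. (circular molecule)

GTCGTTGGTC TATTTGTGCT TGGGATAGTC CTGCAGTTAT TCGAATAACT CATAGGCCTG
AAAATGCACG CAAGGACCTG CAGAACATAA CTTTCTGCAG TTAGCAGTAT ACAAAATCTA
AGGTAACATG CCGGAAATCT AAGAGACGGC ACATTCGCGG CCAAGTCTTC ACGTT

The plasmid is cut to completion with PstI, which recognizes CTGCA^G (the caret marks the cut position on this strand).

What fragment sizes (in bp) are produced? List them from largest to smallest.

111, 47, 17 bp

PstI sites (CTGCAG) start at positions 31, 78, 95.
PstI cuts after base 5 of each site (before the last base), so after positions 35, 82, 99.
Circular molecule, 3 cuts → 3 fragments:
  36–82 → 47 bp
  83–99 → 17 bp
  100–175 then 1–35 → 76 + 35 = 111 bp
Sorted largest to smallest: 111, 47, 17 bp.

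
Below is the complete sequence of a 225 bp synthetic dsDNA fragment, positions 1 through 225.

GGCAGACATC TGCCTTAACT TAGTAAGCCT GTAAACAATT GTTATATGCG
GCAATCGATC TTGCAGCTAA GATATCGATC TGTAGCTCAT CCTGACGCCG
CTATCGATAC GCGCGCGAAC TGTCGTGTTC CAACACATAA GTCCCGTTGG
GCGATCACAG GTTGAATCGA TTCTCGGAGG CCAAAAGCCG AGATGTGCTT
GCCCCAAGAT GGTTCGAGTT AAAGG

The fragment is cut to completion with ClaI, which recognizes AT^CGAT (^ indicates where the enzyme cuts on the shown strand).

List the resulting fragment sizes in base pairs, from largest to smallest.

63, 58, 55, 29, 20 bp

ClaI sites (ATCGAT) start at positions 54, 74, 103, 166.
ClaI cuts after base 2 of each site, so after positions 55, 75, 104, 167.
Linear molecule, 4 cuts → 5 fragments:
  1–55 → 55 bp
  56–75 → 20 bp
  76–104 → 29 bp
  105–167 → 63 bp
  168–225 → 58 bp
Sorted largest to smallest: 63, 58, 55, 29, 20 bp.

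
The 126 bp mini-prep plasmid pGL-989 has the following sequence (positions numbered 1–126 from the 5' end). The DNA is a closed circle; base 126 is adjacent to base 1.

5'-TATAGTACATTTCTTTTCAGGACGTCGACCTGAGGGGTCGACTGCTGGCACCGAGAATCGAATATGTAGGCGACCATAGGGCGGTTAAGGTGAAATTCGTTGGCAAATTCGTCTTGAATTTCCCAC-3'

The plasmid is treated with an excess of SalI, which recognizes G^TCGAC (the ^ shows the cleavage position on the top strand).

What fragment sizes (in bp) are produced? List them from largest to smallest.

SalI sites (GTCGAC) start at positions 24, 37.
SalI cuts after the first base of each site, so after positions 24, 37.
Circular molecule, 2 cuts → 2 fragments:
  25–37 → 13 bp
  38–126 then 1–24 → 89 + 24 = 113 bp
Sorted largest to smallest: 113, 13 bp.

113, 13 bp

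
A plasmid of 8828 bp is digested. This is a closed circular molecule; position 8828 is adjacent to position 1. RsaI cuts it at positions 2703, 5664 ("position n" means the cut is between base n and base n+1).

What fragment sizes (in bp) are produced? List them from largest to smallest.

Circular molecule, 2 cuts → 2 fragments:
  5664 − 2703 = 2961 bp
  wrap: 8828 − 5664 + 2703 = 5867 bp
Sorted largest to smallest: 5867, 2961 bp.

5867, 2961 bp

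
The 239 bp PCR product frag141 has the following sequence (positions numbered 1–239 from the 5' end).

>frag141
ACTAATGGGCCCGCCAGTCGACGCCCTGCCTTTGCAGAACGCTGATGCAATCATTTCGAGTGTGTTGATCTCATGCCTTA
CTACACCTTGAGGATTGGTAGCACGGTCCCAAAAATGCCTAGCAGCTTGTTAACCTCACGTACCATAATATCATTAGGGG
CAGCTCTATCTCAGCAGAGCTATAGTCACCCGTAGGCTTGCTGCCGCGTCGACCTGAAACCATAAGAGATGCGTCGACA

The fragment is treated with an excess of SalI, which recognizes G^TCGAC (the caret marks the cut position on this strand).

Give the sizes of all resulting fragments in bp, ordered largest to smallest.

191, 25, 17, 6 bp

SalI sites (GTCGAC) start at positions 17, 208, 233.
SalI cuts after the first base of each site, so after positions 17, 208, 233.
Linear molecule, 3 cuts → 4 fragments:
  1–17 → 17 bp
  18–208 → 191 bp
  209–233 → 25 bp
  234–239 → 6 bp
Sorted largest to smallest: 191, 25, 17, 6 bp.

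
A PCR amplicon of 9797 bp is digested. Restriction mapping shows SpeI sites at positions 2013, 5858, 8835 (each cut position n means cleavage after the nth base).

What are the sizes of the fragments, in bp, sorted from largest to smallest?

3845, 2977, 2013, 962 bp

Linear molecule, 3 cuts → 4 fragments:
  2013 − 0 = 2013 bp
  5858 − 2013 = 3845 bp
  8835 − 5858 = 2977 bp
  9797 − 8835 = 962 bp
Sorted largest to smallest: 3845, 2977, 2013, 962 bp.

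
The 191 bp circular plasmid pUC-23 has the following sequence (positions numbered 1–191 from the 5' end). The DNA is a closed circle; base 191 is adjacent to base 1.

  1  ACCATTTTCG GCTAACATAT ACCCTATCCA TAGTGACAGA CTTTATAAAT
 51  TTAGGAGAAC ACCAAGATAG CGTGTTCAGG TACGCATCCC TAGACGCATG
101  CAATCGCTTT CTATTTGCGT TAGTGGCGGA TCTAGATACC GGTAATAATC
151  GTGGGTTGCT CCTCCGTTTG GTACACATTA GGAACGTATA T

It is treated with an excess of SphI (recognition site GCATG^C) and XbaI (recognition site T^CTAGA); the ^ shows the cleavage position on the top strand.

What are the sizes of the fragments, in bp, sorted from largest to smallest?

The SphI site (GCATGC) starts at position 96.
SphI cuts after base 5 of each site (before the last base), so after position 100.
The XbaI site (TCTAGA) starts at position 131.
XbaI cuts after the first base of each site, so after position 131.
Combined cut positions: 100, 131.
Circular molecule, 2 cuts → 2 fragments:
  101–131 → 31 bp
  132–191 then 1–100 → 60 + 100 = 160 bp
Sorted largest to smallest: 160, 31 bp.

160, 31 bp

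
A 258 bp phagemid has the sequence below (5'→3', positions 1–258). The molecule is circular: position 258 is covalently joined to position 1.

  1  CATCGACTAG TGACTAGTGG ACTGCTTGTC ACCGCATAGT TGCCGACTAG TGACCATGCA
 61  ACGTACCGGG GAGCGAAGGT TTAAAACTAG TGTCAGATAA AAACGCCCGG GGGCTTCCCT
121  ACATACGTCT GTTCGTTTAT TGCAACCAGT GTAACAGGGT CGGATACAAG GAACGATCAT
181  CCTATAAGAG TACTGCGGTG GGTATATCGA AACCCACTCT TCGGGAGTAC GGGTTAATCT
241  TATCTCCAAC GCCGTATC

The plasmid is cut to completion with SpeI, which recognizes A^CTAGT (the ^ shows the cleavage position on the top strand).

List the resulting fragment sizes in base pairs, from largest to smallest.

178, 40, 33, 7 bp

SpeI sites (ACTAGT) start at positions 6, 13, 46, 86.
SpeI cuts after the first base of each site, so after positions 6, 13, 46, 86.
Circular molecule, 4 cuts → 4 fragments:
  7–13 → 7 bp
  14–46 → 33 bp
  47–86 → 40 bp
  87–258 then 1–6 → 172 + 6 = 178 bp
Sorted largest to smallest: 178, 40, 33, 7 bp.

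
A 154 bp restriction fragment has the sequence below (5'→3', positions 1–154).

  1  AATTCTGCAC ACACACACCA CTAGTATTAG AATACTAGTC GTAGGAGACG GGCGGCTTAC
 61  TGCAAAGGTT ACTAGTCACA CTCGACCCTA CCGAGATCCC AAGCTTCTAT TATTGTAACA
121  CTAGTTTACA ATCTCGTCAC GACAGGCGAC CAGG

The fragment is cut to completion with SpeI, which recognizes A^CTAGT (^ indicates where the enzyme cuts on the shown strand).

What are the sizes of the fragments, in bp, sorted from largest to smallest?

SpeI sites (ACTAGT) start at positions 20, 34, 71, 120.
SpeI cuts after the first base of each site, so after positions 20, 34, 71, 120.
Linear molecule, 4 cuts → 5 fragments:
  1–20 → 20 bp
  21–34 → 14 bp
  35–71 → 37 bp
  72–120 → 49 bp
  121–154 → 34 bp
Sorted largest to smallest: 49, 37, 34, 20, 14 bp.

49, 37, 34, 20, 14 bp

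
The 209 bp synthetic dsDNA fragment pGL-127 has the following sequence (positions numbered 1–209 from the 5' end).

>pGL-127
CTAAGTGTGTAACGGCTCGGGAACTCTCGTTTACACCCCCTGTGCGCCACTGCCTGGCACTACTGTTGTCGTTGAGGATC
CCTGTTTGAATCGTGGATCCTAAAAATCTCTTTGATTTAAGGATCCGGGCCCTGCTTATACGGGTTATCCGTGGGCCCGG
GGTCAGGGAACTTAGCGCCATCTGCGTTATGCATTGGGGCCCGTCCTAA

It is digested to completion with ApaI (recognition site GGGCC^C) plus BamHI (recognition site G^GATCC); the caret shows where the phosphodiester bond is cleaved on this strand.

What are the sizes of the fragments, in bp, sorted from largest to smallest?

76, 44, 26, 26, 19, 10, 8 bp

ApaI sites (GGGCCC) start at positions 127, 153, 197.
ApaI cuts after base 5 of each site (before the last base), so after positions 131, 157, 201.
BamHI sites (GGATCC) start at positions 76, 95, 121.
BamHI cuts after the first base of each site, so after positions 76, 95, 121.
Combined cut positions: 76, 95, 121, 131, 157, 201.
Linear molecule, 6 cuts → 7 fragments:
  1–76 → 76 bp
  77–95 → 19 bp
  96–121 → 26 bp
  122–131 → 10 bp
  132–157 → 26 bp
  158–201 → 44 bp
  202–209 → 8 bp
Sorted largest to smallest: 76, 44, 26, 26, 19, 10, 8 bp.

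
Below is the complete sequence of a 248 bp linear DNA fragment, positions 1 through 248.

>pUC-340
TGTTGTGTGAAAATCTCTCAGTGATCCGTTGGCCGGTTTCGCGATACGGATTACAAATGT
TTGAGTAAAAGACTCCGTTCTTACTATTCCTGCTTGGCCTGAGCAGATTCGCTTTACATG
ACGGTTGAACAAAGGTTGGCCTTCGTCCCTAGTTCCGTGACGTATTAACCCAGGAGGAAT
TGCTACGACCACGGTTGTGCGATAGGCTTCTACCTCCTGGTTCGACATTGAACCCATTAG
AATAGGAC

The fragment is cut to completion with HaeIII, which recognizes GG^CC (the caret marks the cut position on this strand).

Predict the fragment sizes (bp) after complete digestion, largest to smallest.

109, 65, 42, 32 bp

HaeIII sites (GGCC) start at positions 31, 96, 138.
HaeIII cuts after base 2 of each site, so after positions 32, 97, 139.
Linear molecule, 3 cuts → 4 fragments:
  1–32 → 32 bp
  33–97 → 65 bp
  98–139 → 42 bp
  140–248 → 109 bp
Sorted largest to smallest: 109, 65, 42, 32 bp.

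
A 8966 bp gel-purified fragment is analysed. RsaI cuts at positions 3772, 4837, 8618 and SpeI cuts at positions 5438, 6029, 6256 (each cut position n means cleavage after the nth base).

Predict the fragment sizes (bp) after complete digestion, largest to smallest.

Combined cut positions (sorted): 3772, 4837, 5438, 6029, 6256, 8618.
Linear molecule, 6 cuts → 7 fragments:
  3772 − 0 = 3772 bp
  4837 − 3772 = 1065 bp
  5438 − 4837 = 601 bp
  6029 − 5438 = 591 bp
  6256 − 6029 = 227 bp
  8618 − 6256 = 2362 bp
  8966 − 8618 = 348 bp
Sorted largest to smallest: 3772, 2362, 1065, 601, 591, 348, 227 bp.

3772, 2362, 1065, 601, 591, 348, 227 bp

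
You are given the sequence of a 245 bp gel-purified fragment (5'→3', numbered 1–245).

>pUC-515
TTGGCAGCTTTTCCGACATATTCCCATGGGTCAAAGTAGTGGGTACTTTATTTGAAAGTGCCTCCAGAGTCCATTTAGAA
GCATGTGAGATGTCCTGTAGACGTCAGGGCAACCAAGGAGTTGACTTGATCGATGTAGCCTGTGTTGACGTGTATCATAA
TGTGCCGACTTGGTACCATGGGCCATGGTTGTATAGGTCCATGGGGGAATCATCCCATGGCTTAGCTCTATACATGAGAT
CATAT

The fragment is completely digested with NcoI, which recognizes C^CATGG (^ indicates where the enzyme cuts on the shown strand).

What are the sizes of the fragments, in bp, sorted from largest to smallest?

NcoI sites (CCATGG) start at positions 24, 176, 183, 199, 215.
NcoI cuts after the first base of each site, so after positions 24, 176, 183, 199, 215.
Linear molecule, 5 cuts → 6 fragments:
  1–24 → 24 bp
  25–176 → 152 bp
  177–183 → 7 bp
  184–199 → 16 bp
  200–215 → 16 bp
  216–245 → 30 bp
Sorted largest to smallest: 152, 30, 24, 16, 16, 7 bp.

152, 30, 24, 16, 16, 7 bp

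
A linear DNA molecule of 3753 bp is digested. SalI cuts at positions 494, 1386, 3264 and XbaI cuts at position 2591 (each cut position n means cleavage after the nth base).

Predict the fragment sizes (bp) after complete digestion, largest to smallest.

Combined cut positions (sorted): 494, 1386, 2591, 3264.
Linear molecule, 4 cuts → 5 fragments:
  494 − 0 = 494 bp
  1386 − 494 = 892 bp
  2591 − 1386 = 1205 bp
  3264 − 2591 = 673 bp
  3753 − 3264 = 489 bp
Sorted largest to smallest: 1205, 892, 673, 494, 489 bp.

1205, 892, 673, 494, 489 bp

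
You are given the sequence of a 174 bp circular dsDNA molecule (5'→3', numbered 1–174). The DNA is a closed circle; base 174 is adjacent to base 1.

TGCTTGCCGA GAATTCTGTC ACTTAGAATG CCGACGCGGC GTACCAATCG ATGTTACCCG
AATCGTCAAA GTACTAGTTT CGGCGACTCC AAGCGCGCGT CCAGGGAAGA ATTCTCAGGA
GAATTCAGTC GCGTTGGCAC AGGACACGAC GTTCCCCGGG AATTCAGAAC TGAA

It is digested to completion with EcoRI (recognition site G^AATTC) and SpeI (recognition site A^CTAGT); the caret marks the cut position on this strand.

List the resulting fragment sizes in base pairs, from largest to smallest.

EcoRI sites (GAATTC) start at positions 11, 109, 121, 160.
EcoRI cuts after the first base of each site, so after positions 11, 109, 121, 160.
The SpeI site (ACTAGT) starts at position 73.
SpeI cuts after the first base of each site, so after position 73.
Combined cut positions: 11, 73, 109, 121, 160.
Circular molecule, 5 cuts → 5 fragments:
  12–73 → 62 bp
  74–109 → 36 bp
  110–121 → 12 bp
  122–160 → 39 bp
  161–174 then 1–11 → 14 + 11 = 25 bp
Sorted largest to smallest: 62, 39, 36, 25, 12 bp.

62, 39, 36, 25, 12 bp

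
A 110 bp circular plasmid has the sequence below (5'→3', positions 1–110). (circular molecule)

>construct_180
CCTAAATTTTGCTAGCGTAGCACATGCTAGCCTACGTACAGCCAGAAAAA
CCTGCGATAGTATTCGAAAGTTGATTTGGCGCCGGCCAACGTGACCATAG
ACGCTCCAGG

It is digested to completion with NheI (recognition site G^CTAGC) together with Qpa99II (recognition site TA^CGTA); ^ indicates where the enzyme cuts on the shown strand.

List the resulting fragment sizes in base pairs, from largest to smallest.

87, 15, 8 bp

NheI sites (GCTAGC) start at positions 11, 26.
NheI cuts after the first base of each site, so after positions 11, 26.
The Qpa99II site (TACGTA) starts at position 33.
Qpa99II cuts after base 2 of each site, so after position 34.
Combined cut positions: 11, 26, 34.
Circular molecule, 3 cuts → 3 fragments:
  12–26 → 15 bp
  27–34 → 8 bp
  35–110 then 1–11 → 76 + 11 = 87 bp
Sorted largest to smallest: 87, 15, 8 bp.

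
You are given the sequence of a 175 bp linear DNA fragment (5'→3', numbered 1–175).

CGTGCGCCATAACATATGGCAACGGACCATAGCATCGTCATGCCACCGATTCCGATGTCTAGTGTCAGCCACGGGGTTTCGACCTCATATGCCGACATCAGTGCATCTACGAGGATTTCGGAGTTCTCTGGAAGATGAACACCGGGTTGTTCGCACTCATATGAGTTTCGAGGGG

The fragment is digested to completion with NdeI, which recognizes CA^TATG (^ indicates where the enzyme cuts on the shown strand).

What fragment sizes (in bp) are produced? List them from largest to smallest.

73, 72, 16, 14 bp

NdeI sites (CATATG) start at positions 13, 86, 158.
NdeI cuts after base 2 of each site, so after positions 14, 87, 159.
Linear molecule, 3 cuts → 4 fragments:
  1–14 → 14 bp
  15–87 → 73 bp
  88–159 → 72 bp
  160–175 → 16 bp
Sorted largest to smallest: 73, 72, 16, 14 bp.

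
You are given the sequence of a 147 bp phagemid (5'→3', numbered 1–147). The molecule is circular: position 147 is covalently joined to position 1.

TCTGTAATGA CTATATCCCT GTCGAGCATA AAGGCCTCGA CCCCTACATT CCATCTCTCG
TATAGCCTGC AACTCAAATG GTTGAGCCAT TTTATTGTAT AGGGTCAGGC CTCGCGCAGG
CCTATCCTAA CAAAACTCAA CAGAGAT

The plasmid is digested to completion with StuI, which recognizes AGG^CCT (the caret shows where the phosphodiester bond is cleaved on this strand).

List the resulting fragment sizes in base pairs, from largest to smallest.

75, 61, 11 bp

StuI sites (AGGCCT) start at positions 32, 107, 118.
StuI cuts after base 3 of each site, so after positions 34, 109, 120.
Circular molecule, 3 cuts → 3 fragments:
  35–109 → 75 bp
  110–120 → 11 bp
  121–147 then 1–34 → 27 + 34 = 61 bp
Sorted largest to smallest: 75, 61, 11 bp.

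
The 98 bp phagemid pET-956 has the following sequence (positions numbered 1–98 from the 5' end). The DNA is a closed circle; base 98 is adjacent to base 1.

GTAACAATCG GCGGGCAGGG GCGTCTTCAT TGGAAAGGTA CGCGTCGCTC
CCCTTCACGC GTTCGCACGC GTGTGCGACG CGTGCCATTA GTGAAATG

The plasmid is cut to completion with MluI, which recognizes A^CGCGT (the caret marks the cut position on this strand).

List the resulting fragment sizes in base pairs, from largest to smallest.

60, 17, 11, 10 bp

MluI sites (ACGCGT) start at positions 40, 57, 67, 78.
MluI cuts after the first base of each site, so after positions 40, 57, 67, 78.
Circular molecule, 4 cuts → 4 fragments:
  41–57 → 17 bp
  58–67 → 10 bp
  68–78 → 11 bp
  79–98 then 1–40 → 20 + 40 = 60 bp
Sorted largest to smallest: 60, 17, 11, 10 bp.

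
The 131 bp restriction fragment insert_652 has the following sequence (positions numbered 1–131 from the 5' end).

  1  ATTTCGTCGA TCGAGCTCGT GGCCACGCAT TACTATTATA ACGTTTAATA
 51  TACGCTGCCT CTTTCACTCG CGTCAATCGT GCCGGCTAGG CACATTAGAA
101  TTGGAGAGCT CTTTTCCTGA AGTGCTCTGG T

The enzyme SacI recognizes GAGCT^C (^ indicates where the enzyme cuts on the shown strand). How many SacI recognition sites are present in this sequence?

2

GAGCTC occurs starting at positions 13, 106.
SacI cuts at 2 sites.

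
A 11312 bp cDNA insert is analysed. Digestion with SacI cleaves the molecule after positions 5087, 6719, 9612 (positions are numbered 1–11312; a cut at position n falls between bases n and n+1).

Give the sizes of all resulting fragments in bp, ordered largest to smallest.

Linear molecule, 3 cuts → 4 fragments:
  5087 − 0 = 5087 bp
  6719 − 5087 = 1632 bp
  9612 − 6719 = 2893 bp
  11312 − 9612 = 1700 bp
Sorted largest to smallest: 5087, 2893, 1700, 1632 bp.

5087, 2893, 1700, 1632 bp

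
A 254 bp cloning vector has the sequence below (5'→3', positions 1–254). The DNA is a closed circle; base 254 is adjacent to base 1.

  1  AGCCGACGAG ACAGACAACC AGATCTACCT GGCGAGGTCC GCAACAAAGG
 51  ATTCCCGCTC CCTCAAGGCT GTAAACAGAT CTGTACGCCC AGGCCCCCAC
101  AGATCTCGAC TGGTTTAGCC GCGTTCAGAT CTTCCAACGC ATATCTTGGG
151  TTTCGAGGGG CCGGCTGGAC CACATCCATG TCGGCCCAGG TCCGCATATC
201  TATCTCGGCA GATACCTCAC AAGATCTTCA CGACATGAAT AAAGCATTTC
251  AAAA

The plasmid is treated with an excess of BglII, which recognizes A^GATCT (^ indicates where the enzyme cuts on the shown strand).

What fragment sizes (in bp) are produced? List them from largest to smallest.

95, 56, 53, 26, 24 bp

BglII sites (AGATCT) start at positions 21, 77, 101, 127, 222.
BglII cuts after the first base of each site, so after positions 21, 77, 101, 127, 222.
Circular molecule, 5 cuts → 5 fragments:
  22–77 → 56 bp
  78–101 → 24 bp
  102–127 → 26 bp
  128–222 → 95 bp
  223–254 then 1–21 → 32 + 21 = 53 bp
Sorted largest to smallest: 95, 56, 53, 26, 24 bp.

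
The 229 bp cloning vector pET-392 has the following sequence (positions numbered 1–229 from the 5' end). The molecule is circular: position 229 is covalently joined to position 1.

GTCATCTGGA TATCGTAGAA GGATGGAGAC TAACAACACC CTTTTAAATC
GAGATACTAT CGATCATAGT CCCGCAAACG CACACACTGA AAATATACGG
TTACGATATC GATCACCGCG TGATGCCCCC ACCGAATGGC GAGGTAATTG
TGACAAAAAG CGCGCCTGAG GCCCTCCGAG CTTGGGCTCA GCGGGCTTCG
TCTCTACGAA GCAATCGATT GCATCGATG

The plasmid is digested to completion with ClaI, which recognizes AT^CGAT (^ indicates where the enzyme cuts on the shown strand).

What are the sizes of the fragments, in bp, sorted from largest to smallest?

ClaI sites (ATCGAT) start at positions 59, 108, 214, 223.
ClaI cuts after base 2 of each site, so after positions 60, 109, 215, 224.
Circular molecule, 4 cuts → 4 fragments:
  61–109 → 49 bp
  110–215 → 106 bp
  216–224 → 9 bp
  225–229 then 1–60 → 5 + 60 = 65 bp
Sorted largest to smallest: 106, 65, 49, 9 bp.

106, 65, 49, 9 bp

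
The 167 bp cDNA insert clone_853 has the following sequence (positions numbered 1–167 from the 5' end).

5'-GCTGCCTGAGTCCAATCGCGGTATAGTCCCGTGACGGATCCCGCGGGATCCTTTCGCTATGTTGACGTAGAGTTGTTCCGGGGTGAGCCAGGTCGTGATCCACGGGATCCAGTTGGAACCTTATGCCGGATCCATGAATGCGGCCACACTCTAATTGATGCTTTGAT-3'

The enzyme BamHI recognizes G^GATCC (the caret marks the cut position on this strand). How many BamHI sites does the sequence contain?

GGATCC occurs starting at positions 36, 46, 105, 128.
BamHI cuts at 4 sites.

4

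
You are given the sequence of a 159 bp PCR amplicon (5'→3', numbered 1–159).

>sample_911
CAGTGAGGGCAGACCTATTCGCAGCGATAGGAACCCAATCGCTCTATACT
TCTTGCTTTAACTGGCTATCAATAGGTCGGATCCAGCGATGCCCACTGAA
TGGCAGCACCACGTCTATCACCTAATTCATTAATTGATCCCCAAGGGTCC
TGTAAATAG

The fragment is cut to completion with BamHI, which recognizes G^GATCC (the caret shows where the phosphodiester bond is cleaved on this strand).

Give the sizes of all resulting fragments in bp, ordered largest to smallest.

The BamHI site (GGATCC) starts at position 79.
BamHI cuts after the first base of each site, so after position 79.
Linear molecule, 1 cut → 2 fragments:
  1–79 → 79 bp
  80–159 → 80 bp
Sorted largest to smallest: 80, 79 bp.

80, 79 bp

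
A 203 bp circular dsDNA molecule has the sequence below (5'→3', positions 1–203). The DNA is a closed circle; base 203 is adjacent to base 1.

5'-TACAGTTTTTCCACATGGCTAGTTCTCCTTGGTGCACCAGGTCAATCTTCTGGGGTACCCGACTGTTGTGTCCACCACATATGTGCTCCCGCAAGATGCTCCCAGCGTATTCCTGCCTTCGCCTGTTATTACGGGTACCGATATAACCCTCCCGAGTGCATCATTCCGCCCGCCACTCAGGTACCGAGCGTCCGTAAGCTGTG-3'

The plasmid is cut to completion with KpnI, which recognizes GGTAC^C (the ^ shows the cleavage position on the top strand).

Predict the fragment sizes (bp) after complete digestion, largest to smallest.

80, 77, 46 bp

KpnI sites (GGTACC) start at positions 54, 134, 180.
KpnI cuts after base 5 of each site (before the last base), so after positions 58, 138, 184.
Circular molecule, 3 cuts → 3 fragments:
  59–138 → 80 bp
  139–184 → 46 bp
  185–203 then 1–58 → 19 + 58 = 77 bp
Sorted largest to smallest: 80, 77, 46 bp.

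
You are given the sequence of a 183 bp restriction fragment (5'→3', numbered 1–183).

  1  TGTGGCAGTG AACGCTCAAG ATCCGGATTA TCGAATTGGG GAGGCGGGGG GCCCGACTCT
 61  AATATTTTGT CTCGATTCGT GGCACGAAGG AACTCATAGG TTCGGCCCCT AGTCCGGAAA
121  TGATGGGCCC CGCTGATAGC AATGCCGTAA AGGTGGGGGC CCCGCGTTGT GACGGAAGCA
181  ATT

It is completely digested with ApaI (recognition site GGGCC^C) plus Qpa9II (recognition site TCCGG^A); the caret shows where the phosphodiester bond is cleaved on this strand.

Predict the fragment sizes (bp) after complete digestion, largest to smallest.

ApaI sites (GGGCCC) start at positions 49, 125, 157.
ApaI cuts after base 5 of each site (before the last base), so after positions 53, 129, 161.
Qpa9II sites (TCCGGA) start at positions 22, 113.
Qpa9II cuts after base 5 of each site (before the last base), so after positions 26, 117.
Combined cut positions: 26, 53, 117, 129, 161.
Linear molecule, 5 cuts → 6 fragments:
  1–26 → 26 bp
  27–53 → 27 bp
  54–117 → 64 bp
  118–129 → 12 bp
  130–161 → 32 bp
  162–183 → 22 bp
Sorted largest to smallest: 64, 32, 27, 26, 22, 12 bp.

64, 32, 27, 26, 22, 12 bp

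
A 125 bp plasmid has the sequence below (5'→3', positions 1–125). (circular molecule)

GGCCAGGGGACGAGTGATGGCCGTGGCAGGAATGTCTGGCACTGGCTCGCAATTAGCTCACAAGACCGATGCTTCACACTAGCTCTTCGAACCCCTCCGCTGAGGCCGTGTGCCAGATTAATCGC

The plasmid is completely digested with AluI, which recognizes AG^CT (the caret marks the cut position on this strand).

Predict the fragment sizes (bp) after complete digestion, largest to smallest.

AluI sites (AGCT) start at positions 55, 81.
AluI cuts after base 2 of each site, so after positions 56, 82.
Circular molecule, 2 cuts → 2 fragments:
  57–82 → 26 bp
  83–125 then 1–56 → 43 + 56 = 99 bp
Sorted largest to smallest: 99, 26 bp.

99, 26 bp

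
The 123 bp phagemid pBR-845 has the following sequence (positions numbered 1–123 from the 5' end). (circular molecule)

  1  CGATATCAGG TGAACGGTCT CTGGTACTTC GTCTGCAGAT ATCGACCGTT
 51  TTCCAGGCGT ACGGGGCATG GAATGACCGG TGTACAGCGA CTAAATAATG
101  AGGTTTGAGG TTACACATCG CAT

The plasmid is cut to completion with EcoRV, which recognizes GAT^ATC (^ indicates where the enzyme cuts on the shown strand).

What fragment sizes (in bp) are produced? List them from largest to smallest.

87, 36 bp

EcoRV sites (GATATC) start at positions 2, 38.
EcoRV cuts after base 3 of each site, so after positions 4, 40.
Circular molecule, 2 cuts → 2 fragments:
  5–40 → 36 bp
  41–123 then 1–4 → 83 + 4 = 87 bp
Sorted largest to smallest: 87, 36 bp.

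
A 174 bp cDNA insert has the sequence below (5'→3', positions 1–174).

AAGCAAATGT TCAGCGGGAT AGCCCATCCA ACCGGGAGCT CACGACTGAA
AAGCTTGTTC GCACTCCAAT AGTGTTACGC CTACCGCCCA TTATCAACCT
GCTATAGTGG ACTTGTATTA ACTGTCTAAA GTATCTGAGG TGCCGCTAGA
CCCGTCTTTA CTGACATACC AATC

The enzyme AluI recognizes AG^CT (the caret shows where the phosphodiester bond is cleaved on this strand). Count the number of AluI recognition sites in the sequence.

AGCT occurs starting at positions 37, 52.
AluI cuts at 2 sites.

2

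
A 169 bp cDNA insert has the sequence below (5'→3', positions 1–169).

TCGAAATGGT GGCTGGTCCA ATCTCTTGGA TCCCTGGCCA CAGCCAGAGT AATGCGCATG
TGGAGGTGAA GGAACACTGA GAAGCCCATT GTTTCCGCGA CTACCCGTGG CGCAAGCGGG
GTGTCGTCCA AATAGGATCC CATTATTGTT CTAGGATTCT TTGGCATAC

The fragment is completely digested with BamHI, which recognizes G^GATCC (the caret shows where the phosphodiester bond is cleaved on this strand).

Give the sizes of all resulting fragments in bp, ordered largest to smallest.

BamHI sites (GGATCC) start at positions 28, 135.
BamHI cuts after the first base of each site, so after positions 28, 135.
Linear molecule, 2 cuts → 3 fragments:
  1–28 → 28 bp
  29–135 → 107 bp
  136–169 → 34 bp
Sorted largest to smallest: 107, 34, 28 bp.

107, 34, 28 bp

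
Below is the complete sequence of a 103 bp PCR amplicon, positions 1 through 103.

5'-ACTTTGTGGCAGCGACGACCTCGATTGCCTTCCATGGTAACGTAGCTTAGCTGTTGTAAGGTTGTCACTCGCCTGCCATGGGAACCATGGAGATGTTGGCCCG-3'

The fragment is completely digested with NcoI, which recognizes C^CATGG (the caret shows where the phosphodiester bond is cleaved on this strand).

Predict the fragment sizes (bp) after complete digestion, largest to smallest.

44, 32, 18, 9 bp

NcoI sites (CCATGG) start at positions 32, 76, 85.
NcoI cuts after the first base of each site, so after positions 32, 76, 85.
Linear molecule, 3 cuts → 4 fragments:
  1–32 → 32 bp
  33–76 → 44 bp
  77–85 → 9 bp
  86–103 → 18 bp
Sorted largest to smallest: 44, 32, 18, 9 bp.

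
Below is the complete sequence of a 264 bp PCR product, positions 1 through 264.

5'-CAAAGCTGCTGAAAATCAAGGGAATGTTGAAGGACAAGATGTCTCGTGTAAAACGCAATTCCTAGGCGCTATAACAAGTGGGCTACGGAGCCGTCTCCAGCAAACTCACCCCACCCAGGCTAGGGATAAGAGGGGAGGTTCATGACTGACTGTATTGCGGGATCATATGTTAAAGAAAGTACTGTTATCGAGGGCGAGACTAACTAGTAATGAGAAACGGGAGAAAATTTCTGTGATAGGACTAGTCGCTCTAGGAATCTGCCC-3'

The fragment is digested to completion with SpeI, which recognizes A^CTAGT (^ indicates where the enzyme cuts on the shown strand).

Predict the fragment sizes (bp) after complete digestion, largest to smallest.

SpeI sites (ACTAGT) start at positions 203, 241.
SpeI cuts after the first base of each site, so after positions 203, 241.
Linear molecule, 2 cuts → 3 fragments:
  1–203 → 203 bp
  204–241 → 38 bp
  242–264 → 23 bp
Sorted largest to smallest: 203, 38, 23 bp.

203, 38, 23 bp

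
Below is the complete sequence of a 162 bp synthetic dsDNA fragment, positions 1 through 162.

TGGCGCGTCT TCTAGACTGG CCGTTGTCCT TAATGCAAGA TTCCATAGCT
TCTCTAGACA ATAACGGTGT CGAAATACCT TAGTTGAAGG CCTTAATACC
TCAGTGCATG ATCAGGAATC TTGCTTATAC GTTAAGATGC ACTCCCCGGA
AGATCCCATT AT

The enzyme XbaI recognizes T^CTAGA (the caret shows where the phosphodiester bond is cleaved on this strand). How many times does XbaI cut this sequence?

2

TCTAGA occurs starting at positions 11, 53.
XbaI cuts at 2 sites.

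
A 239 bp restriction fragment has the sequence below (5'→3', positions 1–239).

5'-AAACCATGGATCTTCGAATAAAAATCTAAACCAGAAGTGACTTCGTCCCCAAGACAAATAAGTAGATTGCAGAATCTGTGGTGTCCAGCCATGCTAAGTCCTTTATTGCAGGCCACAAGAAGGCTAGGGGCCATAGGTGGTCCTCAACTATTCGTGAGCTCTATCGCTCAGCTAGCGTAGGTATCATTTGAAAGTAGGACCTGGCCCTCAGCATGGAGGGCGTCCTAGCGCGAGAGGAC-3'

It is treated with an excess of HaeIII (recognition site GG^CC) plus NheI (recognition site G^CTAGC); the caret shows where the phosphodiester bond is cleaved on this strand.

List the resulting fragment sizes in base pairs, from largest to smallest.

112, 41, 35, 33, 18 bp

HaeIII sites (GGCC) start at positions 111, 129, 203.
HaeIII cuts after base 2 of each site, so after positions 112, 130, 204.
The NheI site (GCTAGC) starts at position 171.
NheI cuts after the first base of each site, so after position 171.
Combined cut positions: 112, 130, 171, 204.
Linear molecule, 4 cuts → 5 fragments:
  1–112 → 112 bp
  113–130 → 18 bp
  131–171 → 41 bp
  172–204 → 33 bp
  205–239 → 35 bp
Sorted largest to smallest: 112, 41, 35, 33, 18 bp.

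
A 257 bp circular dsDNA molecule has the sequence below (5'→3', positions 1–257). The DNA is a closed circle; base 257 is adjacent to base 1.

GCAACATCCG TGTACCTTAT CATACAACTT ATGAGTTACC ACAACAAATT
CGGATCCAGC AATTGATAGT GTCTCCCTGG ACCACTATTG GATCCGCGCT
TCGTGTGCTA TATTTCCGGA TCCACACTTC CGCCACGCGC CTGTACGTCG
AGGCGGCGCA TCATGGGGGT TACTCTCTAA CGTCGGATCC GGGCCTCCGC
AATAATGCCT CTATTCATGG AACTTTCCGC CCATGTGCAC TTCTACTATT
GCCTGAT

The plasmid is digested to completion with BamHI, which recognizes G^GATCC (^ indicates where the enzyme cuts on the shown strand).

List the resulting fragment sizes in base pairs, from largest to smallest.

BamHI sites (GGATCC) start at positions 52, 90, 118, 185.
BamHI cuts after the first base of each site, so after positions 52, 90, 118, 185.
Circular molecule, 4 cuts → 4 fragments:
  53–90 → 38 bp
  91–118 → 28 bp
  119–185 → 67 bp
  186–257 then 1–52 → 72 + 52 = 124 bp
Sorted largest to smallest: 124, 67, 38, 28 bp.

124, 67, 38, 28 bp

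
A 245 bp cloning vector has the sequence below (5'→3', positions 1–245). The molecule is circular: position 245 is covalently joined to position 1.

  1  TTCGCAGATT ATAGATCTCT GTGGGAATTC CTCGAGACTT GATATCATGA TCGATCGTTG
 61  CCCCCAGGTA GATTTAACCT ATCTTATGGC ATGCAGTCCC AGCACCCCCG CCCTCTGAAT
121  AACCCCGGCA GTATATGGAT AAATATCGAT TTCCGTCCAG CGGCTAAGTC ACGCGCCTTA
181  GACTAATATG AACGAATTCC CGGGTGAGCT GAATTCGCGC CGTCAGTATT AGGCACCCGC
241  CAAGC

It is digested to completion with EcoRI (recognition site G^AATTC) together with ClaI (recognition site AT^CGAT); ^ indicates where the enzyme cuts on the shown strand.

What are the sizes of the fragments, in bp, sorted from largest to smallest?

95, 59, 48, 26, 17 bp

EcoRI sites (GAATTC) start at positions 25, 194, 211.
EcoRI cuts after the first base of each site, so after positions 25, 194, 211.
ClaI sites (ATCGAT) start at positions 50, 145.
ClaI cuts after base 2 of each site, so after positions 51, 146.
Combined cut positions: 25, 51, 146, 194, 211.
Circular molecule, 5 cuts → 5 fragments:
  26–51 → 26 bp
  52–146 → 95 bp
  147–194 → 48 bp
  195–211 → 17 bp
  212–245 then 1–25 → 34 + 25 = 59 bp
Sorted largest to smallest: 95, 59, 48, 26, 17 bp.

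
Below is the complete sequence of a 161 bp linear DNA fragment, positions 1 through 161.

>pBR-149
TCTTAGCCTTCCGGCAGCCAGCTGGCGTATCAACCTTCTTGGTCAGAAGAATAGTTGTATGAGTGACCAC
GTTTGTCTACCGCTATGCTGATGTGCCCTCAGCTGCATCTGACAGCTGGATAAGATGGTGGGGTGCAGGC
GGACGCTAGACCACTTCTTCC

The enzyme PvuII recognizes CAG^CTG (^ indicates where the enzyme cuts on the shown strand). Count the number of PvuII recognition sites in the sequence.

CAGCTG occurs starting at positions 19, 100, 113.
PvuII cuts at 3 sites.

3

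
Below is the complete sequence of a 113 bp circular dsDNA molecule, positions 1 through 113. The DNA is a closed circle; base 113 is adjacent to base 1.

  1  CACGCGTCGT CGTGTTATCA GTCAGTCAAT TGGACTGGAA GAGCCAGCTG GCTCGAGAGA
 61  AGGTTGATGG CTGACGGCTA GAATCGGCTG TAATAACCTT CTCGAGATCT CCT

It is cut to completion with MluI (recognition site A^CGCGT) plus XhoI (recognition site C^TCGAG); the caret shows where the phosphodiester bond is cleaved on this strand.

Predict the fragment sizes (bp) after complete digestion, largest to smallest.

The MluI site (ACGCGT) starts at position 2.
MluI cuts after the first base of each site, so after position 2.
XhoI sites (CTCGAG) start at positions 52, 101.
XhoI cuts after the first base of each site, so after positions 52, 101.
Combined cut positions: 2, 52, 101.
Circular molecule, 3 cuts → 3 fragments:
  3–52 → 50 bp
  53–101 → 49 bp
  102–113 then 1–2 → 12 + 2 = 14 bp
Sorted largest to smallest: 50, 49, 14 bp.

50, 49, 14 bp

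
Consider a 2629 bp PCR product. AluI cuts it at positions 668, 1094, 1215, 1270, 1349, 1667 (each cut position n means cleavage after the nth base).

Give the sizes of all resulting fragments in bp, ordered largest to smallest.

Linear molecule, 6 cuts → 7 fragments:
  668 − 0 = 668 bp
  1094 − 668 = 426 bp
  1215 − 1094 = 121 bp
  1270 − 1215 = 55 bp
  1349 − 1270 = 79 bp
  1667 − 1349 = 318 bp
  2629 − 1667 = 962 bp
Sorted largest to smallest: 962, 668, 426, 318, 121, 79, 55 bp.

962, 668, 426, 318, 121, 79, 55 bp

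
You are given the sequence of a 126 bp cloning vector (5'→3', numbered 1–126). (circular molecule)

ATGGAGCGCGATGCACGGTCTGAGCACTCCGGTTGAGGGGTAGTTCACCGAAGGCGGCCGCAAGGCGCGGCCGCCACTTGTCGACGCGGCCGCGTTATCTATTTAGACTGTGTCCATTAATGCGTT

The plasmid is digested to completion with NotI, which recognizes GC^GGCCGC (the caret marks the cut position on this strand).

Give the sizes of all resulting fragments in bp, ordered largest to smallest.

NotI sites (GCGGCCGC) start at positions 54, 67, 86.
NotI cuts after base 2 of each site, so after positions 55, 68, 87.
Circular molecule, 3 cuts → 3 fragments:
  56–68 → 13 bp
  69–87 → 19 bp
  88–126 then 1–55 → 39 + 55 = 94 bp
Sorted largest to smallest: 94, 19, 13 bp.

94, 19, 13 bp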